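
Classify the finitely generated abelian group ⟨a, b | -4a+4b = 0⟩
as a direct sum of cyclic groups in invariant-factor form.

rank_ℚ(R)=1; free=2−1=1
SNF(R) diag = [4] → torsion [4]

Answer: M ≅ ℤ^1 ⊕ ℤ/4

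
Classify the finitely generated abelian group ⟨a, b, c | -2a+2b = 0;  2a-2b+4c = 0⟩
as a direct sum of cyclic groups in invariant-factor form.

rank_ℚ(R)=2; free=3−2=1
SNF(R) diag = [2, 4] → torsion [2, 4]

Answer: M ≅ ℤ^1 ⊕ ℤ/2 ⊕ ℤ/4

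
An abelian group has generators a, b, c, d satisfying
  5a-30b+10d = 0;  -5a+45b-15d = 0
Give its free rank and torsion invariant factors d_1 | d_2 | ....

Answer: M ≅ ℤ^2 ⊕ ℤ/5 ⊕ ℤ/5

Derivation:
rank_ℚ(R)=2; free=4−2=2
SNF(R) diag = [5, 5] → torsion [5, 5]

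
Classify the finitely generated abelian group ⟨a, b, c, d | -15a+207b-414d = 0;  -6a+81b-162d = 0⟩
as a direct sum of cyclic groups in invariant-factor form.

rank_ℚ(R)=2; free=4−2=2
SNF(R) diag = [3, 9] → torsion [3, 9]

Answer: M ≅ ℤ^2 ⊕ ℤ/3 ⊕ ℤ/9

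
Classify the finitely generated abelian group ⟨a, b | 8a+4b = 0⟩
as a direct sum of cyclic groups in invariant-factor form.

Answer: M ≅ ℤ^1 ⊕ ℤ/4

Derivation:
rank_ℚ(R)=1; free=2−1=1
SNF(R) diag = [4] → torsion [4]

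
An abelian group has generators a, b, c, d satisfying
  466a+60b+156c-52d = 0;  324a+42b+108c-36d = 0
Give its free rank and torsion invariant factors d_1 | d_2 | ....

Answer: M ≅ ℤ^2 ⊕ ℤ/2 ⊕ ℤ/6

Derivation:
rank_ℚ(R)=2; free=4−2=2
SNF(R) diag = [2, 6] → torsion [2, 6]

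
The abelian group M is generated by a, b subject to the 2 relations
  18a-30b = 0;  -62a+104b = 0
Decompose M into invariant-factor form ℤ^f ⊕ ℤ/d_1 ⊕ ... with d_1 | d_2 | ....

Answer: M ≅ ℤ/2 ⊕ ℤ/6

Derivation:
rank_ℚ(R)=2; free=2−2=0
SNF(R) diag = [2, 6] → torsion [2, 6]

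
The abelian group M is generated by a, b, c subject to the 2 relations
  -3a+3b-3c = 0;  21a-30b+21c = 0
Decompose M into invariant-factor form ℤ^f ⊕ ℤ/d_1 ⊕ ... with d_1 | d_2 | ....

Answer: M ≅ ℤ^1 ⊕ ℤ/3 ⊕ ℤ/9

Derivation:
rank_ℚ(R)=2; free=3−2=1
SNF(R) diag = [3, 9] → torsion [3, 9]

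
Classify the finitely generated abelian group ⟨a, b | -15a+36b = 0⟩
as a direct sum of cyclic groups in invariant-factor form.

Answer: M ≅ ℤ^1 ⊕ ℤ/3

Derivation:
rank_ℚ(R)=1; free=2−1=1
SNF(R) diag = [3] → torsion [3]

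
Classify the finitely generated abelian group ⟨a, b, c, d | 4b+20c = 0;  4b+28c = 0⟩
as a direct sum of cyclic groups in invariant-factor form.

Answer: M ≅ ℤ^2 ⊕ ℤ/4 ⊕ ℤ/8

Derivation:
rank_ℚ(R)=2; free=4−2=2
SNF(R) diag = [4, 8] → torsion [4, 8]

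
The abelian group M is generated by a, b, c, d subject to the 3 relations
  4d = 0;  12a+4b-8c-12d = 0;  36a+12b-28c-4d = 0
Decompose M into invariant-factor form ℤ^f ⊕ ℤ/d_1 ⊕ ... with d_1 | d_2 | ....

Answer: M ≅ ℤ^1 ⊕ ℤ/4 ⊕ ℤ/4 ⊕ ℤ/4

Derivation:
rank_ℚ(R)=3; free=4−3=1
SNF(R) diag = [4, 4, 4] → torsion [4, 4, 4]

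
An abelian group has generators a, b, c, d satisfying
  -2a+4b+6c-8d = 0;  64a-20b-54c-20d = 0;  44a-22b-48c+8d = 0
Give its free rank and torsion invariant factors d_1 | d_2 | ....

Answer: M ≅ ℤ^1 ⊕ ℤ/2 ⊕ ℤ/6 ⊕ ℤ/6

Derivation:
rank_ℚ(R)=3; free=4−3=1
SNF(R) diag = [2, 6, 6] → torsion [2, 6, 6]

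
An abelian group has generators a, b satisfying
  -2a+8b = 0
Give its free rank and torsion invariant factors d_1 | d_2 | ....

rank_ℚ(R)=1; free=2−1=1
SNF(R) diag = [2] → torsion [2]

Answer: M ≅ ℤ^1 ⊕ ℤ/2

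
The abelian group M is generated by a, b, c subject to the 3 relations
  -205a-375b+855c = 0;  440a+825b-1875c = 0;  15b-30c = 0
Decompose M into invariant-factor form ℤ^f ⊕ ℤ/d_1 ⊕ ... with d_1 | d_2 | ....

Answer: M ≅ ℤ/5 ⊕ ℤ/15 ⊕ ℤ/15

Derivation:
rank_ℚ(R)=3; free=3−3=0
SNF(R) diag = [5, 15, 15] → torsion [5, 15, 15]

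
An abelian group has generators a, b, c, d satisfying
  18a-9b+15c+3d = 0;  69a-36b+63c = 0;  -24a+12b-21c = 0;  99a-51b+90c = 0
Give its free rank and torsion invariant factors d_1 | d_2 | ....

Answer: M ≅ ℤ/3 ⊕ ℤ/3 ⊕ ℤ/3 ⊕ ℤ/3

Derivation:
rank_ℚ(R)=4; free=4−4=0
SNF(R) diag = [3, 3, 3, 3] → torsion [3, 3, 3, 3]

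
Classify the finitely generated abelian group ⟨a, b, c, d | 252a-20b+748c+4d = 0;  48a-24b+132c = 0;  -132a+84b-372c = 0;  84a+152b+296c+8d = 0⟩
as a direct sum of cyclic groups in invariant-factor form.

Answer: M ≅ ℤ/4 ⊕ ℤ/12 ⊕ ℤ/36 ⊕ ℤ/108

Derivation:
rank_ℚ(R)=4; free=4−4=0
SNF(R) diag = [4, 12, 36, 108] → torsion [4, 12, 36, 108]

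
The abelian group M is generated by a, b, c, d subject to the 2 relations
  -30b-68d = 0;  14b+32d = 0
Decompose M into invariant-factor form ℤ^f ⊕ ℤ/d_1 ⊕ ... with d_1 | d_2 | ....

rank_ℚ(R)=2; free=4−2=2
SNF(R) diag = [2, 4] → torsion [2, 4]

Answer: M ≅ ℤ^2 ⊕ ℤ/2 ⊕ ℤ/4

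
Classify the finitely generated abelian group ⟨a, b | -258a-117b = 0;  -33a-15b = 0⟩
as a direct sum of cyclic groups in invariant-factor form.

rank_ℚ(R)=2; free=2−2=0
SNF(R) diag = [3, 3] → torsion [3, 3]

Answer: M ≅ ℤ/3 ⊕ ℤ/3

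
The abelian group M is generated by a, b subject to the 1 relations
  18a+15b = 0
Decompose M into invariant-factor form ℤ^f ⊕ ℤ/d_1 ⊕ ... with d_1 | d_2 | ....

rank_ℚ(R)=1; free=2−1=1
SNF(R) diag = [3] → torsion [3]

Answer: M ≅ ℤ^1 ⊕ ℤ/3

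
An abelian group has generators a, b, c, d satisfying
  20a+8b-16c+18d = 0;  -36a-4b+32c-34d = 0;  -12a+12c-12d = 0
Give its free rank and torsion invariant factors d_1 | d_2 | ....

rank_ℚ(R)=3; free=4−3=1
SNF(R) diag = [2, 4, 12] → torsion [2, 4, 12]

Answer: M ≅ ℤ^1 ⊕ ℤ/2 ⊕ ℤ/4 ⊕ ℤ/12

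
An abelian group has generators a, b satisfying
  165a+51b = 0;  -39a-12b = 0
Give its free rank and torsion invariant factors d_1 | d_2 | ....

rank_ℚ(R)=2; free=2−2=0
SNF(R) diag = [3, 3] → torsion [3, 3]

Answer: M ≅ ℤ/3 ⊕ ℤ/3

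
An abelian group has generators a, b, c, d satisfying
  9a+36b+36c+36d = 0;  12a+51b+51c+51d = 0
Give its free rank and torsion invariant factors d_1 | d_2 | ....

Answer: M ≅ ℤ^2 ⊕ ℤ/3 ⊕ ℤ/9

Derivation:
rank_ℚ(R)=2; free=4−2=2
SNF(R) diag = [3, 9] → torsion [3, 9]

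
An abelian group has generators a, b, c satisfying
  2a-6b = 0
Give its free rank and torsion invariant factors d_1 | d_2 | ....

Answer: M ≅ ℤ^2 ⊕ ℤ/2

Derivation:
rank_ℚ(R)=1; free=3−1=2
SNF(R) diag = [2] → torsion [2]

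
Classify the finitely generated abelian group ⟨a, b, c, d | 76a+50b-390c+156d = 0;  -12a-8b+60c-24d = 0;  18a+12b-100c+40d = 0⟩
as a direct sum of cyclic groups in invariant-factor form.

Answer: M ≅ ℤ^1 ⊕ ℤ/2 ⊕ ℤ/2 ⊕ ℤ/4

Derivation:
rank_ℚ(R)=3; free=4−3=1
SNF(R) diag = [2, 2, 4] → torsion [2, 2, 4]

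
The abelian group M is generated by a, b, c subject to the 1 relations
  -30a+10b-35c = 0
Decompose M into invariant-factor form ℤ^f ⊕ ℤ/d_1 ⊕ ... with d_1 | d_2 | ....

Answer: M ≅ ℤ^2 ⊕ ℤ/5

Derivation:
rank_ℚ(R)=1; free=3−1=2
SNF(R) diag = [5] → torsion [5]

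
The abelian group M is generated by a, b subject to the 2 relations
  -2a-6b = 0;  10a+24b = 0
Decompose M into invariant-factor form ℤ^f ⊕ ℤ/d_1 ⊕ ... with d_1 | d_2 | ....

rank_ℚ(R)=2; free=2−2=0
SNF(R) diag = [2, 6] → torsion [2, 6]

Answer: M ≅ ℤ/2 ⊕ ℤ/6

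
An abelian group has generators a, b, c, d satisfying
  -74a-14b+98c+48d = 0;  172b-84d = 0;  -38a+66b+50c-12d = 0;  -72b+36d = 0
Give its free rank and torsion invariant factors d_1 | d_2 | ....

Answer: M ≅ ℤ/2 ⊕ ℤ/4 ⊕ ℤ/12 ⊕ ℤ/36

Derivation:
rank_ℚ(R)=4; free=4−4=0
SNF(R) diag = [2, 4, 12, 36] → torsion [2, 4, 12, 36]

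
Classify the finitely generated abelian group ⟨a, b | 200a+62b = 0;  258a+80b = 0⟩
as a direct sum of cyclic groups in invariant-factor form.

rank_ℚ(R)=2; free=2−2=0
SNF(R) diag = [2, 2] → torsion [2, 2]

Answer: M ≅ ℤ/2 ⊕ ℤ/2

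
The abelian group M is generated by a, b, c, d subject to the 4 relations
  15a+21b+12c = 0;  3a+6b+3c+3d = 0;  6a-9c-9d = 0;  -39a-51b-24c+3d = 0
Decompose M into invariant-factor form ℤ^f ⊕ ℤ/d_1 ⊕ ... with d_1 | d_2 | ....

Answer: M ≅ ℤ/3 ⊕ ℤ/3 ⊕ ℤ/3 ⊕ ℤ/3

Derivation:
rank_ℚ(R)=4; free=4−4=0
SNF(R) diag = [3, 3, 3, 3] → torsion [3, 3, 3, 3]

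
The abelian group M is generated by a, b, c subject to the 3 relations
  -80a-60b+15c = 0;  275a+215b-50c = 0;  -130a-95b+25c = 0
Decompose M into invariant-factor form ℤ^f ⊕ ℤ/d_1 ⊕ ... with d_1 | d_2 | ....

Answer: M ≅ ℤ/5 ⊕ ℤ/5 ⊕ ℤ/5

Derivation:
rank_ℚ(R)=3; free=3−3=0
SNF(R) diag = [5, 5, 5] → torsion [5, 5, 5]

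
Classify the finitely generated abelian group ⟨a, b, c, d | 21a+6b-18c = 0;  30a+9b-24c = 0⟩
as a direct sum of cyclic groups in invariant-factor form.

Answer: M ≅ ℤ^2 ⊕ ℤ/3 ⊕ ℤ/3

Derivation:
rank_ℚ(R)=2; free=4−2=2
SNF(R) diag = [3, 3] → torsion [3, 3]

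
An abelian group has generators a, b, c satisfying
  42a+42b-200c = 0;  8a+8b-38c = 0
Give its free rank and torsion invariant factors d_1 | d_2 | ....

rank_ℚ(R)=2; free=3−2=1
SNF(R) diag = [2, 2] → torsion [2, 2]

Answer: M ≅ ℤ^1 ⊕ ℤ/2 ⊕ ℤ/2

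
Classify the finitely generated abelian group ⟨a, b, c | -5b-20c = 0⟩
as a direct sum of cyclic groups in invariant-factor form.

rank_ℚ(R)=1; free=3−1=2
SNF(R) diag = [5] → torsion [5]

Answer: M ≅ ℤ^2 ⊕ ℤ/5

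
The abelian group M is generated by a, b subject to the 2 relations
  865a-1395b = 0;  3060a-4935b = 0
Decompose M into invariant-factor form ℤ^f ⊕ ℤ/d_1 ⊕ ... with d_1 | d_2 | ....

Answer: M ≅ ℤ/5 ⊕ ℤ/15

Derivation:
rank_ℚ(R)=2; free=2−2=0
SNF(R) diag = [5, 15] → torsion [5, 15]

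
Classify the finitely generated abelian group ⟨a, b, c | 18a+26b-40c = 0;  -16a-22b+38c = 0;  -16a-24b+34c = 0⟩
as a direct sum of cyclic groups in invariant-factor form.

rank_ℚ(R)=3; free=3−3=0
SNF(R) diag = [2, 2, 2] → torsion [2, 2, 2]

Answer: M ≅ ℤ/2 ⊕ ℤ/2 ⊕ ℤ/2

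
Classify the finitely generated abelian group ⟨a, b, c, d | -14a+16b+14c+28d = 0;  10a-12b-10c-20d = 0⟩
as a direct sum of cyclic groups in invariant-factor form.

Answer: M ≅ ℤ^2 ⊕ ℤ/2 ⊕ ℤ/4

Derivation:
rank_ℚ(R)=2; free=4−2=2
SNF(R) diag = [2, 4] → torsion [2, 4]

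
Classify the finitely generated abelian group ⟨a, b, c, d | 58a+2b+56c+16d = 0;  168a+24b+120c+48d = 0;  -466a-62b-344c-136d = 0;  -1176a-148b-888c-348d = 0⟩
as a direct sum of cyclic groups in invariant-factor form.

Answer: M ≅ ℤ/2 ⊕ ℤ/4 ⊕ ℤ/12 ⊕ ℤ/24

Derivation:
rank_ℚ(R)=4; free=4−4=0
SNF(R) diag = [2, 4, 12, 24] → torsion [2, 4, 12, 24]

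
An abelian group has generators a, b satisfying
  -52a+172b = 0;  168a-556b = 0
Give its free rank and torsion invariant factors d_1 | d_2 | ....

rank_ℚ(R)=2; free=2−2=0
SNF(R) diag = [4, 4] → torsion [4, 4]

Answer: M ≅ ℤ/4 ⊕ ℤ/4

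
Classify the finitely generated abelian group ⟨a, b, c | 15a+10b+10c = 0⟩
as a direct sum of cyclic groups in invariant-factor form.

rank_ℚ(R)=1; free=3−1=2
SNF(R) diag = [5] → torsion [5]

Answer: M ≅ ℤ^2 ⊕ ℤ/5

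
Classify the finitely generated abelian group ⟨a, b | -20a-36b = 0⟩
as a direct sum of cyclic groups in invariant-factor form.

rank_ℚ(R)=1; free=2−1=1
SNF(R) diag = [4] → torsion [4]

Answer: M ≅ ℤ^1 ⊕ ℤ/4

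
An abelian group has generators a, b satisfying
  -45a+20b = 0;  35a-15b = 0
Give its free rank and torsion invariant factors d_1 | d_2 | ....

rank_ℚ(R)=2; free=2−2=0
SNF(R) diag = [5, 5] → torsion [5, 5]

Answer: M ≅ ℤ/5 ⊕ ℤ/5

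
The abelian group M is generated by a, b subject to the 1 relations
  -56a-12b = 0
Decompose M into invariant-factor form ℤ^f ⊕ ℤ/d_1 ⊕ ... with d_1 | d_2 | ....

Answer: M ≅ ℤ^1 ⊕ ℤ/4

Derivation:
rank_ℚ(R)=1; free=2−1=1
SNF(R) diag = [4] → torsion [4]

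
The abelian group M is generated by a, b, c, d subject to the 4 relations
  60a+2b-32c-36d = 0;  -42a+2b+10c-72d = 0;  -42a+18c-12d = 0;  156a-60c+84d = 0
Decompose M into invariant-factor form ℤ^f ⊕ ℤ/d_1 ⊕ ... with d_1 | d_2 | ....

rank_ℚ(R)=4; free=4−4=0
SNF(R) diag = [2, 6, 12, 12] → torsion [2, 6, 12, 12]

Answer: M ≅ ℤ/2 ⊕ ℤ/6 ⊕ ℤ/12 ⊕ ℤ/12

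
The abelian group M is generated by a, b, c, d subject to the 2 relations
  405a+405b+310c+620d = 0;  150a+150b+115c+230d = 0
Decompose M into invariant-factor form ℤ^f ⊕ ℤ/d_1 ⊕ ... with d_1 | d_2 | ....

Answer: M ≅ ℤ^2 ⊕ ℤ/5 ⊕ ℤ/15

Derivation:
rank_ℚ(R)=2; free=4−2=2
SNF(R) diag = [5, 15] → torsion [5, 15]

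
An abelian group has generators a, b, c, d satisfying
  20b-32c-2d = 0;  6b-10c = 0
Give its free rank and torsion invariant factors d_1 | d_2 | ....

Answer: M ≅ ℤ^2 ⊕ ℤ/2 ⊕ ℤ/2

Derivation:
rank_ℚ(R)=2; free=4−2=2
SNF(R) diag = [2, 2] → torsion [2, 2]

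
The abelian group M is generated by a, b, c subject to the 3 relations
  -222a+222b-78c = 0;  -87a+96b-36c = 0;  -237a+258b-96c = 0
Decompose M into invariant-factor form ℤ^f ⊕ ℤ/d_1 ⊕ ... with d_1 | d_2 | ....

Answer: M ≅ ℤ/3 ⊕ ℤ/6 ⊕ ℤ/6

Derivation:
rank_ℚ(R)=3; free=3−3=0
SNF(R) diag = [3, 6, 6] → torsion [3, 6, 6]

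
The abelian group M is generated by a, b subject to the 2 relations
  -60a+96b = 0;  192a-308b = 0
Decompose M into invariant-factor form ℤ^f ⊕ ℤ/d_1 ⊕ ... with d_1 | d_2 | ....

rank_ℚ(R)=2; free=2−2=0
SNF(R) diag = [4, 12] → torsion [4, 12]

Answer: M ≅ ℤ/4 ⊕ ℤ/12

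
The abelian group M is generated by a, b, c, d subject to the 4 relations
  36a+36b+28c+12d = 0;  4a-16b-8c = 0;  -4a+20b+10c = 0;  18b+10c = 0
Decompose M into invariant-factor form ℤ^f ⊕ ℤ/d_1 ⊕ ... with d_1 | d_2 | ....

Answer: M ≅ ℤ/2 ⊕ ℤ/2 ⊕ ℤ/4 ⊕ ℤ/12

Derivation:
rank_ℚ(R)=4; free=4−4=0
SNF(R) diag = [2, 2, 4, 12] → torsion [2, 2, 4, 12]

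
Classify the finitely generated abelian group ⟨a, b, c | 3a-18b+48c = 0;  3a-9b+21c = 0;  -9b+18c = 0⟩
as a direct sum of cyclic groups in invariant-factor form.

Answer: M ≅ ℤ/3 ⊕ ℤ/9 ⊕ ℤ/9

Derivation:
rank_ℚ(R)=3; free=3−3=0
SNF(R) diag = [3, 9, 9] → torsion [3, 9, 9]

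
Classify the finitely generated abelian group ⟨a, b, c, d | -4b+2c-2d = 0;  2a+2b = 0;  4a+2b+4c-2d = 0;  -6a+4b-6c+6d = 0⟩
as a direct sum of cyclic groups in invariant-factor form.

Answer: M ≅ ℤ/2 ⊕ ℤ/2 ⊕ ℤ/2 ⊕ ℤ/2

Derivation:
rank_ℚ(R)=4; free=4−4=0
SNF(R) diag = [2, 2, 2, 2] → torsion [2, 2, 2, 2]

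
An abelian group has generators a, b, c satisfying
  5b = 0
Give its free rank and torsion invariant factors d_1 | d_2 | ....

rank_ℚ(R)=1; free=3−1=2
SNF(R) diag = [5] → torsion [5]

Answer: M ≅ ℤ^2 ⊕ ℤ/5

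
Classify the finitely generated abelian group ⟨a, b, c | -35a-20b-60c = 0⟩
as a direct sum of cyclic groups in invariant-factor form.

rank_ℚ(R)=1; free=3−1=2
SNF(R) diag = [5] → torsion [5]

Answer: M ≅ ℤ^2 ⊕ ℤ/5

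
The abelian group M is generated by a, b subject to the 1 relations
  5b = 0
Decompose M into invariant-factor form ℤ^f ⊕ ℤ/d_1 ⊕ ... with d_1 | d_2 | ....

rank_ℚ(R)=1; free=2−1=1
SNF(R) diag = [5] → torsion [5]

Answer: M ≅ ℤ^1 ⊕ ℤ/5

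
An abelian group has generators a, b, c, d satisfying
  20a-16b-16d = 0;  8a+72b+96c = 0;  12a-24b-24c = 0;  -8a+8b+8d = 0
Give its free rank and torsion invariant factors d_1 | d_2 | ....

Answer: M ≅ ℤ/4 ⊕ ℤ/8 ⊕ ℤ/24 ⊕ ℤ/24

Derivation:
rank_ℚ(R)=4; free=4−4=0
SNF(R) diag = [4, 8, 24, 24] → torsion [4, 8, 24, 24]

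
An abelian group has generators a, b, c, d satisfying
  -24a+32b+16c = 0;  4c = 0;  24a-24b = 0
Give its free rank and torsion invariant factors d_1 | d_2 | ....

Answer: M ≅ ℤ^1 ⊕ ℤ/4 ⊕ ℤ/8 ⊕ ℤ/24

Derivation:
rank_ℚ(R)=3; free=4−3=1
SNF(R) diag = [4, 8, 24] → torsion [4, 8, 24]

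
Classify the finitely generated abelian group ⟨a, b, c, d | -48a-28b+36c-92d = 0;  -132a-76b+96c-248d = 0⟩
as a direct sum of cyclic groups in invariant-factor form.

rank_ℚ(R)=2; free=4−2=2
SNF(R) diag = [4, 12] → torsion [4, 12]

Answer: M ≅ ℤ^2 ⊕ ℤ/4 ⊕ ℤ/12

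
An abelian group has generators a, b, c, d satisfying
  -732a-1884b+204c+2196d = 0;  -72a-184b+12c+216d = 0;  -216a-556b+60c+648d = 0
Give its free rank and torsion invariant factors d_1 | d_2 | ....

rank_ℚ(R)=3; free=4−3=1
SNF(R) diag = [4, 12, 12] → torsion [4, 12, 12]

Answer: M ≅ ℤ^1 ⊕ ℤ/4 ⊕ ℤ/12 ⊕ ℤ/12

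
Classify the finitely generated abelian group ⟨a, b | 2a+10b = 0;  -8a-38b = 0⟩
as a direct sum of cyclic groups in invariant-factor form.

rank_ℚ(R)=2; free=2−2=0
SNF(R) diag = [2, 2] → torsion [2, 2]

Answer: M ≅ ℤ/2 ⊕ ℤ/2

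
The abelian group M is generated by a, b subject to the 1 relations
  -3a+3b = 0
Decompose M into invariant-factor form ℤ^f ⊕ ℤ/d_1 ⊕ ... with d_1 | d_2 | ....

rank_ℚ(R)=1; free=2−1=1
SNF(R) diag = [3] → torsion [3]

Answer: M ≅ ℤ^1 ⊕ ℤ/3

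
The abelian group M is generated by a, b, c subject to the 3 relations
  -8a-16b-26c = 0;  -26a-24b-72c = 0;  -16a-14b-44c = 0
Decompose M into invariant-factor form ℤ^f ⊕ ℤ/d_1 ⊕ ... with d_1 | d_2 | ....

Answer: M ≅ ℤ/2 ⊕ ℤ/2 ⊕ ℤ/2

Derivation:
rank_ℚ(R)=3; free=3−3=0
SNF(R) diag = [2, 2, 2] → torsion [2, 2, 2]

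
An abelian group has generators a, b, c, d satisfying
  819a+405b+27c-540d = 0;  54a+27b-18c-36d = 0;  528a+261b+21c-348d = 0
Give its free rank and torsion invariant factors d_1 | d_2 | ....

rank_ℚ(R)=3; free=4−3=1
SNF(R) diag = [3, 9, 9] → torsion [3, 9, 9]

Answer: M ≅ ℤ^1 ⊕ ℤ/3 ⊕ ℤ/9 ⊕ ℤ/9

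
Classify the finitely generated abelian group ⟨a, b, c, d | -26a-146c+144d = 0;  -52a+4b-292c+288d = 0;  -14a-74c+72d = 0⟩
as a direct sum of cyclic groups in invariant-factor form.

Answer: M ≅ ℤ^1 ⊕ ℤ/2 ⊕ ℤ/4 ⊕ ℤ/12

Derivation:
rank_ℚ(R)=3; free=4−3=1
SNF(R) diag = [2, 4, 12] → torsion [2, 4, 12]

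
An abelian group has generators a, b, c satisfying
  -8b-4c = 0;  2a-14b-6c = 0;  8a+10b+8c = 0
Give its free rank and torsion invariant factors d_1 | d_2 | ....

rank_ℚ(R)=3; free=3−3=0
SNF(R) diag = [2, 2, 4] → torsion [2, 2, 4]

Answer: M ≅ ℤ/2 ⊕ ℤ/2 ⊕ ℤ/4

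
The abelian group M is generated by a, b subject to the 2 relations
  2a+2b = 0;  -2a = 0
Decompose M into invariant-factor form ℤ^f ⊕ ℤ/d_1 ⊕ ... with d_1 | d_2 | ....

rank_ℚ(R)=2; free=2−2=0
SNF(R) diag = [2, 2] → torsion [2, 2]

Answer: M ≅ ℤ/2 ⊕ ℤ/2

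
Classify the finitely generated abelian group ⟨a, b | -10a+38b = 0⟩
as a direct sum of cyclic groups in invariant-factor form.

Answer: M ≅ ℤ^1 ⊕ ℤ/2

Derivation:
rank_ℚ(R)=1; free=2−1=1
SNF(R) diag = [2] → torsion [2]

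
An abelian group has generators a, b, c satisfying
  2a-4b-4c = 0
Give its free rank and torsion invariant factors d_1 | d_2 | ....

Answer: M ≅ ℤ^2 ⊕ ℤ/2

Derivation:
rank_ℚ(R)=1; free=3−1=2
SNF(R) diag = [2] → torsion [2]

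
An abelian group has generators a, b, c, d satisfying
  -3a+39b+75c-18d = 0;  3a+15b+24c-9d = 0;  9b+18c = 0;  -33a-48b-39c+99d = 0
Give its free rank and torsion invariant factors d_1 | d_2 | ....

Answer: M ≅ ℤ/3 ⊕ ℤ/9 ⊕ ℤ/9 ⊕ ℤ/27

Derivation:
rank_ℚ(R)=4; free=4−4=0
SNF(R) diag = [3, 9, 9, 27] → torsion [3, 9, 9, 27]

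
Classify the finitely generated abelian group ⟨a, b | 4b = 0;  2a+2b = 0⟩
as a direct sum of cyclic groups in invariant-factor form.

rank_ℚ(R)=2; free=2−2=0
SNF(R) diag = [2, 4] → torsion [2, 4]

Answer: M ≅ ℤ/2 ⊕ ℤ/4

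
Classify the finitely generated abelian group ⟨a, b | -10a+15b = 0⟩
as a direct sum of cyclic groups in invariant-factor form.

rank_ℚ(R)=1; free=2−1=1
SNF(R) diag = [5] → torsion [5]

Answer: M ≅ ℤ^1 ⊕ ℤ/5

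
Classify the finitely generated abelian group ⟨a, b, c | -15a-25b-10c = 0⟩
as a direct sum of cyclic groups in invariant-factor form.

Answer: M ≅ ℤ^2 ⊕ ℤ/5

Derivation:
rank_ℚ(R)=1; free=3−1=2
SNF(R) diag = [5] → torsion [5]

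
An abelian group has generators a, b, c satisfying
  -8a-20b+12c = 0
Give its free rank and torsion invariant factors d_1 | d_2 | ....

rank_ℚ(R)=1; free=3−1=2
SNF(R) diag = [4] → torsion [4]

Answer: M ≅ ℤ^2 ⊕ ℤ/4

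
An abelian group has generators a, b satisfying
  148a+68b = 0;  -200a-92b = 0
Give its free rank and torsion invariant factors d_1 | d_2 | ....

rank_ℚ(R)=2; free=2−2=0
SNF(R) diag = [4, 4] → torsion [4, 4]

Answer: M ≅ ℤ/4 ⊕ ℤ/4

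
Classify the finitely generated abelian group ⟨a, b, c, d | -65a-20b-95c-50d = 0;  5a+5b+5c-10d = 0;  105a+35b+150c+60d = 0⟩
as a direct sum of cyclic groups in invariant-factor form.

Answer: M ≅ ℤ^1 ⊕ ℤ/5 ⊕ ℤ/5 ⊕ ℤ/15

Derivation:
rank_ℚ(R)=3; free=4−3=1
SNF(R) diag = [5, 5, 15] → torsion [5, 5, 15]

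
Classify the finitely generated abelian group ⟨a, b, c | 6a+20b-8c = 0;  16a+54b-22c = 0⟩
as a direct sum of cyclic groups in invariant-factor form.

rank_ℚ(R)=2; free=3−2=1
SNF(R) diag = [2, 2] → torsion [2, 2]

Answer: M ≅ ℤ^1 ⊕ ℤ/2 ⊕ ℤ/2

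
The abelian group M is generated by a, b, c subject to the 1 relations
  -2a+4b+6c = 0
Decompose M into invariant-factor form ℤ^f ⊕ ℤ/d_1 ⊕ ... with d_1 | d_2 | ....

Answer: M ≅ ℤ^2 ⊕ ℤ/2

Derivation:
rank_ℚ(R)=1; free=3−1=2
SNF(R) diag = [2] → torsion [2]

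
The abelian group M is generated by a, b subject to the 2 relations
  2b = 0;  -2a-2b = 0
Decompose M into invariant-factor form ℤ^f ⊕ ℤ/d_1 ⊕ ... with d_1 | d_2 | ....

Answer: M ≅ ℤ/2 ⊕ ℤ/2

Derivation:
rank_ℚ(R)=2; free=2−2=0
SNF(R) diag = [2, 2] → torsion [2, 2]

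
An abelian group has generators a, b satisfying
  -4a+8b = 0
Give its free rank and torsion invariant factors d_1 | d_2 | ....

rank_ℚ(R)=1; free=2−1=1
SNF(R) diag = [4] → torsion [4]

Answer: M ≅ ℤ^1 ⊕ ℤ/4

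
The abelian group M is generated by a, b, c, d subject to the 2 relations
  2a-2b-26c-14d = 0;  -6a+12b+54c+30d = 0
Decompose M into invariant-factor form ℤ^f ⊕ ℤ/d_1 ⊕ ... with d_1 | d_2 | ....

Answer: M ≅ ℤ^2 ⊕ ℤ/2 ⊕ ℤ/6

Derivation:
rank_ℚ(R)=2; free=4−2=2
SNF(R) diag = [2, 6] → torsion [2, 6]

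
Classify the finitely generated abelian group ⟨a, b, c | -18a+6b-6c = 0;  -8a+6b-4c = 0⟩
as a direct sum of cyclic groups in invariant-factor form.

rank_ℚ(R)=2; free=3−2=1
SNF(R) diag = [2, 6] → torsion [2, 6]

Answer: M ≅ ℤ^1 ⊕ ℤ/2 ⊕ ℤ/6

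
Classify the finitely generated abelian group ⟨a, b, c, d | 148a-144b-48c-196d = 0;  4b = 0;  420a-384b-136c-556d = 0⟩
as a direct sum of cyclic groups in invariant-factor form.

Answer: M ≅ ℤ^1 ⊕ ℤ/4 ⊕ ℤ/4 ⊕ ℤ/8

Derivation:
rank_ℚ(R)=3; free=4−3=1
SNF(R) diag = [4, 4, 8] → torsion [4, 4, 8]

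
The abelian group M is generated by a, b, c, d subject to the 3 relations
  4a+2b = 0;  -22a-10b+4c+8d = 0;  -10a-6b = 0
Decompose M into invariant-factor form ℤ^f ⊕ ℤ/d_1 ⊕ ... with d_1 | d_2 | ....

Answer: M ≅ ℤ^1 ⊕ ℤ/2 ⊕ ℤ/2 ⊕ ℤ/4

Derivation:
rank_ℚ(R)=3; free=4−3=1
SNF(R) diag = [2, 2, 4] → torsion [2, 2, 4]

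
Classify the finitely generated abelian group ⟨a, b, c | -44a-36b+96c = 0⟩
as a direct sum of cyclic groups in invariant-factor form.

rank_ℚ(R)=1; free=3−1=2
SNF(R) diag = [4] → torsion [4]

Answer: M ≅ ℤ^2 ⊕ ℤ/4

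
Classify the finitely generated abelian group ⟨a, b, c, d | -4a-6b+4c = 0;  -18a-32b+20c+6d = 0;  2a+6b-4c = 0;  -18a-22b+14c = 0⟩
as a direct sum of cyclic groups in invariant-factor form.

rank_ℚ(R)=4; free=4−4=0
SNF(R) diag = [2, 2, 2, 6] → torsion [2, 2, 2, 6]

Answer: M ≅ ℤ/2 ⊕ ℤ/2 ⊕ ℤ/2 ⊕ ℤ/6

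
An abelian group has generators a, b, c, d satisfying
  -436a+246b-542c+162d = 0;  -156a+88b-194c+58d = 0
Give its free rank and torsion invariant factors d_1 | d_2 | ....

rank_ℚ(R)=2; free=4−2=2
SNF(R) diag = [2, 2] → torsion [2, 2]

Answer: M ≅ ℤ^2 ⊕ ℤ/2 ⊕ ℤ/2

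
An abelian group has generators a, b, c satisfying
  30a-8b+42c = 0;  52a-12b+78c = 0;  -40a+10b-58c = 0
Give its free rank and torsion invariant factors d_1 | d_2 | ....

rank_ℚ(R)=3; free=3−3=0
SNF(R) diag = [2, 2, 2] → torsion [2, 2, 2]

Answer: M ≅ ℤ/2 ⊕ ℤ/2 ⊕ ℤ/2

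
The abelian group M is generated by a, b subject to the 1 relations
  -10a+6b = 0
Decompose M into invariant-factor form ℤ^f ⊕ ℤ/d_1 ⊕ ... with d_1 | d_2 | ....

rank_ℚ(R)=1; free=2−1=1
SNF(R) diag = [2] → torsion [2]

Answer: M ≅ ℤ^1 ⊕ ℤ/2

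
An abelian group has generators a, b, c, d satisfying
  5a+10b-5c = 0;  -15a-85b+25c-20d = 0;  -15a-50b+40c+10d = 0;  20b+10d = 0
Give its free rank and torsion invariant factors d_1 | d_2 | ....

Answer: M ≅ ℤ/5 ⊕ ℤ/5 ⊕ ℤ/5 ⊕ ℤ/10

Derivation:
rank_ℚ(R)=4; free=4−4=0
SNF(R) diag = [5, 5, 5, 10] → torsion [5, 5, 5, 10]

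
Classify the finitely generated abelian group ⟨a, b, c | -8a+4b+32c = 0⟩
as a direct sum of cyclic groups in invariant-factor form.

Answer: M ≅ ℤ^2 ⊕ ℤ/4

Derivation:
rank_ℚ(R)=1; free=3−1=2
SNF(R) diag = [4] → torsion [4]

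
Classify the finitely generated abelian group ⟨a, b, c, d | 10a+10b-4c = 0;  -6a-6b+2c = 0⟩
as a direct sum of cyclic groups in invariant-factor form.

Answer: M ≅ ℤ^2 ⊕ ℤ/2 ⊕ ℤ/2

Derivation:
rank_ℚ(R)=2; free=4−2=2
SNF(R) diag = [2, 2] → torsion [2, 2]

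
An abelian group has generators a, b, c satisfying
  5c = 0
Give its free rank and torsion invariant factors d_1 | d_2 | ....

rank_ℚ(R)=1; free=3−1=2
SNF(R) diag = [5] → torsion [5]

Answer: M ≅ ℤ^2 ⊕ ℤ/5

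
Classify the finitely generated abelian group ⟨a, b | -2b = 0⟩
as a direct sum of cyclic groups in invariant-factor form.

Answer: M ≅ ℤ^1 ⊕ ℤ/2

Derivation:
rank_ℚ(R)=1; free=2−1=1
SNF(R) diag = [2] → torsion [2]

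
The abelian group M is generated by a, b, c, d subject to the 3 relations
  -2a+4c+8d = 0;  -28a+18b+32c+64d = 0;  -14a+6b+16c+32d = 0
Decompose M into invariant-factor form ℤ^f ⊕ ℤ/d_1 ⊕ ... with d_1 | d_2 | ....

rank_ℚ(R)=3; free=4−3=1
SNF(R) diag = [2, 6, 12] → torsion [2, 6, 12]

Answer: M ≅ ℤ^1 ⊕ ℤ/2 ⊕ ℤ/6 ⊕ ℤ/12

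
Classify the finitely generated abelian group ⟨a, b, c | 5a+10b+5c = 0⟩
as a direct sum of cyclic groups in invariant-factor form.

rank_ℚ(R)=1; free=3−1=2
SNF(R) diag = [5] → torsion [5]

Answer: M ≅ ℤ^2 ⊕ ℤ/5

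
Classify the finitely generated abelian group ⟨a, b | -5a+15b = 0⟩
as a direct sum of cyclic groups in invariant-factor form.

Answer: M ≅ ℤ^1 ⊕ ℤ/5

Derivation:
rank_ℚ(R)=1; free=2−1=1
SNF(R) diag = [5] → torsion [5]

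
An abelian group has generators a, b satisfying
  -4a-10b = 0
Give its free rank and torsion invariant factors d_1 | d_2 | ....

rank_ℚ(R)=1; free=2−1=1
SNF(R) diag = [2] → torsion [2]

Answer: M ≅ ℤ^1 ⊕ ℤ/2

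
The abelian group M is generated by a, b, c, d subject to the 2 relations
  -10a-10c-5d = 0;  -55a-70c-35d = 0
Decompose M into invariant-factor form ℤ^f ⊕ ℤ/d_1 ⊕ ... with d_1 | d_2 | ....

Answer: M ≅ ℤ^2 ⊕ ℤ/5 ⊕ ℤ/15

Derivation:
rank_ℚ(R)=2; free=4−2=2
SNF(R) diag = [5, 15] → torsion [5, 15]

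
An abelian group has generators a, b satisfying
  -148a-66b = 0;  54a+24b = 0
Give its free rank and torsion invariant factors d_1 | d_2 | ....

Answer: M ≅ ℤ/2 ⊕ ℤ/6

Derivation:
rank_ℚ(R)=2; free=2−2=0
SNF(R) diag = [2, 6] → torsion [2, 6]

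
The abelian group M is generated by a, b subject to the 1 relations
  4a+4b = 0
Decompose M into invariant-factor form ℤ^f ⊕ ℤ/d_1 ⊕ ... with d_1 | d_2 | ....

rank_ℚ(R)=1; free=2−1=1
SNF(R) diag = [4] → torsion [4]

Answer: M ≅ ℤ^1 ⊕ ℤ/4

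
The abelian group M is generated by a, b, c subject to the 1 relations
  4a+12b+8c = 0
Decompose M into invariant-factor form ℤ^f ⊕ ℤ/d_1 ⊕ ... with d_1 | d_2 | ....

rank_ℚ(R)=1; free=3−1=2
SNF(R) diag = [4] → torsion [4]

Answer: M ≅ ℤ^2 ⊕ ℤ/4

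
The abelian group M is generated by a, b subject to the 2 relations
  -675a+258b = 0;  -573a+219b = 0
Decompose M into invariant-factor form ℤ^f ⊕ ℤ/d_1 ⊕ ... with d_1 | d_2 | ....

rank_ℚ(R)=2; free=2−2=0
SNF(R) diag = [3, 3] → torsion [3, 3]

Answer: M ≅ ℤ/3 ⊕ ℤ/3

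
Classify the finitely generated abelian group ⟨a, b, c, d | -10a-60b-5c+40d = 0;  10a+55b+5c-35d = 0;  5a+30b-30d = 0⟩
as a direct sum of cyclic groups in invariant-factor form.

Answer: M ≅ ℤ^1 ⊕ ℤ/5 ⊕ ℤ/5 ⊕ ℤ/5

Derivation:
rank_ℚ(R)=3; free=4−3=1
SNF(R) diag = [5, 5, 5] → torsion [5, 5, 5]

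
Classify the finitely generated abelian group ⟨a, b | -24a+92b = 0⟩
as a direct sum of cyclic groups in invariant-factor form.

rank_ℚ(R)=1; free=2−1=1
SNF(R) diag = [4] → torsion [4]

Answer: M ≅ ℤ^1 ⊕ ℤ/4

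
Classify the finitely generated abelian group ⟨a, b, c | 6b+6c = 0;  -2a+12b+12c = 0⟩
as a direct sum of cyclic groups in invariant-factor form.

rank_ℚ(R)=2; free=3−2=1
SNF(R) diag = [2, 6] → torsion [2, 6]

Answer: M ≅ ℤ^1 ⊕ ℤ/2 ⊕ ℤ/6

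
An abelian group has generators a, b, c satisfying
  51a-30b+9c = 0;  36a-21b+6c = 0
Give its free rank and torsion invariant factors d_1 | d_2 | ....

Answer: M ≅ ℤ^1 ⊕ ℤ/3 ⊕ ℤ/3

Derivation:
rank_ℚ(R)=2; free=3−2=1
SNF(R) diag = [3, 3] → torsion [3, 3]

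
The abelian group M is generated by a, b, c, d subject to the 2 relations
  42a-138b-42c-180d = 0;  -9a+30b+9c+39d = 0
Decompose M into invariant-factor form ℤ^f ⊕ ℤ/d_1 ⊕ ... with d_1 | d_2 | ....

Answer: M ≅ ℤ^2 ⊕ ℤ/3 ⊕ ℤ/6

Derivation:
rank_ℚ(R)=2; free=4−2=2
SNF(R) diag = [3, 6] → torsion [3, 6]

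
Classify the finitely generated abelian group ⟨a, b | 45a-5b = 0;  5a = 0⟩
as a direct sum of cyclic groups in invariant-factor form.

Answer: M ≅ ℤ/5 ⊕ ℤ/5

Derivation:
rank_ℚ(R)=2; free=2−2=0
SNF(R) diag = [5, 5] → torsion [5, 5]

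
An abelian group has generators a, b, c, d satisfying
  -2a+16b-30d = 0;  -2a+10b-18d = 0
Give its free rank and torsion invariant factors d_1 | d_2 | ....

rank_ℚ(R)=2; free=4−2=2
SNF(R) diag = [2, 6] → torsion [2, 6]

Answer: M ≅ ℤ^2 ⊕ ℤ/2 ⊕ ℤ/6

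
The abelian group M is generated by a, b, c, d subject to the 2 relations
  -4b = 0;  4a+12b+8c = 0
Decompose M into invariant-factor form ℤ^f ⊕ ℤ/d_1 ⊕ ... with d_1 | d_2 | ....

Answer: M ≅ ℤ^2 ⊕ ℤ/4 ⊕ ℤ/4

Derivation:
rank_ℚ(R)=2; free=4−2=2
SNF(R) diag = [4, 4] → torsion [4, 4]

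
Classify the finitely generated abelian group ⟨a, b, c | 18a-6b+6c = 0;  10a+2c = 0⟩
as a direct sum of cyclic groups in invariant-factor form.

rank_ℚ(R)=2; free=3−2=1
SNF(R) diag = [2, 6] → torsion [2, 6]

Answer: M ≅ ℤ^1 ⊕ ℤ/2 ⊕ ℤ/6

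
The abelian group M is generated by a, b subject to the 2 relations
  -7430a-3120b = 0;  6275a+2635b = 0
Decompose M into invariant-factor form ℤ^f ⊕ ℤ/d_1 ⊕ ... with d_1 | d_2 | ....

Answer: M ≅ ℤ/5 ⊕ ℤ/10

Derivation:
rank_ℚ(R)=2; free=2−2=0
SNF(R) diag = [5, 10] → torsion [5, 10]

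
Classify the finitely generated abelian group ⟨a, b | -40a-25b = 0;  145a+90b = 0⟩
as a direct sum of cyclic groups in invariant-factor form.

Answer: M ≅ ℤ/5 ⊕ ℤ/5

Derivation:
rank_ℚ(R)=2; free=2−2=0
SNF(R) diag = [5, 5] → torsion [5, 5]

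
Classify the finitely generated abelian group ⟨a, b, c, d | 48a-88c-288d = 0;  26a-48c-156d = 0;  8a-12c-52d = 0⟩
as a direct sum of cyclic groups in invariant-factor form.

rank_ℚ(R)=3; free=4−3=1
SNF(R) diag = [2, 4, 8] → torsion [2, 4, 8]

Answer: M ≅ ℤ^1 ⊕ ℤ/2 ⊕ ℤ/4 ⊕ ℤ/8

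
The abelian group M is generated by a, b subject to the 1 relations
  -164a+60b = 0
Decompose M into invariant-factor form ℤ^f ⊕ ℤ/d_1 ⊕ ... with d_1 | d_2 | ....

Answer: M ≅ ℤ^1 ⊕ ℤ/4

Derivation:
rank_ℚ(R)=1; free=2−1=1
SNF(R) diag = [4] → torsion [4]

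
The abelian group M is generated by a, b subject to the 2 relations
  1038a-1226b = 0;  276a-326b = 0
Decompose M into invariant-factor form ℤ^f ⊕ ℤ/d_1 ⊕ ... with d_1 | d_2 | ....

rank_ℚ(R)=2; free=2−2=0
SNF(R) diag = [2, 6] → torsion [2, 6]

Answer: M ≅ ℤ/2 ⊕ ℤ/6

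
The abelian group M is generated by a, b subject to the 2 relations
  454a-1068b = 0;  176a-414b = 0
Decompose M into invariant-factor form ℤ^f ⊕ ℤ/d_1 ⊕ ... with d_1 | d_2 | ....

Answer: M ≅ ℤ/2 ⊕ ℤ/6

Derivation:
rank_ℚ(R)=2; free=2−2=0
SNF(R) diag = [2, 6] → torsion [2, 6]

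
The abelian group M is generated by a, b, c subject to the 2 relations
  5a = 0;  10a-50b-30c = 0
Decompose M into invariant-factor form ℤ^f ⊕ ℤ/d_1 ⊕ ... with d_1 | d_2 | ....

rank_ℚ(R)=2; free=3−2=1
SNF(R) diag = [5, 10] → torsion [5, 10]

Answer: M ≅ ℤ^1 ⊕ ℤ/5 ⊕ ℤ/10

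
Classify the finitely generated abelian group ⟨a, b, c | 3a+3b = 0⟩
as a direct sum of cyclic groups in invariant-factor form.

rank_ℚ(R)=1; free=3−1=2
SNF(R) diag = [3] → torsion [3]

Answer: M ≅ ℤ^2 ⊕ ℤ/3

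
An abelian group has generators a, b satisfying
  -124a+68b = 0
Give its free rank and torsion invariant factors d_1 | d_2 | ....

Answer: M ≅ ℤ^1 ⊕ ℤ/4

Derivation:
rank_ℚ(R)=1; free=2−1=1
SNF(R) diag = [4] → torsion [4]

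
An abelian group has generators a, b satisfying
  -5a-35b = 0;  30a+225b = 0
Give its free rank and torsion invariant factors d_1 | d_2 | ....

rank_ℚ(R)=2; free=2−2=0
SNF(R) diag = [5, 15] → torsion [5, 15]

Answer: M ≅ ℤ/5 ⊕ ℤ/15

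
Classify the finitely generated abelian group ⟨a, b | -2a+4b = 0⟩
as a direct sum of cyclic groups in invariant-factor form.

rank_ℚ(R)=1; free=2−1=1
SNF(R) diag = [2] → torsion [2]

Answer: M ≅ ℤ^1 ⊕ ℤ/2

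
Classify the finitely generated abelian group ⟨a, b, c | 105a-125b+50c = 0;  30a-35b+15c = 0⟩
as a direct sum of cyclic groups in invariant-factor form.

Answer: M ≅ ℤ^1 ⊕ ℤ/5 ⊕ ℤ/5

Derivation:
rank_ℚ(R)=2; free=3−2=1
SNF(R) diag = [5, 5] → torsion [5, 5]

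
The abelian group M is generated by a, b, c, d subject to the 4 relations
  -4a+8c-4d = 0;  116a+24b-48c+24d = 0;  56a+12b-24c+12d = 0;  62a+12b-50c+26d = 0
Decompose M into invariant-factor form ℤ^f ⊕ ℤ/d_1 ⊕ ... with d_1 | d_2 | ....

Answer: M ≅ ℤ/2 ⊕ ℤ/4 ⊕ ℤ/4 ⊕ ℤ/12

Derivation:
rank_ℚ(R)=4; free=4−4=0
SNF(R) diag = [2, 4, 4, 12] → torsion [2, 4, 4, 12]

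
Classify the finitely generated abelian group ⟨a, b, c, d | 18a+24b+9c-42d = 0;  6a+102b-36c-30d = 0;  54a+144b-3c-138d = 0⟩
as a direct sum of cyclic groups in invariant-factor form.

Answer: M ≅ ℤ^1 ⊕ ℤ/3 ⊕ ℤ/6 ⊕ ℤ/12

Derivation:
rank_ℚ(R)=3; free=4−3=1
SNF(R) diag = [3, 6, 12] → torsion [3, 6, 12]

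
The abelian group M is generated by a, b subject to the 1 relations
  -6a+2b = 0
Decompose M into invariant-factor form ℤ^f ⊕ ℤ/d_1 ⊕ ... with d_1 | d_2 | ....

rank_ℚ(R)=1; free=2−1=1
SNF(R) diag = [2] → torsion [2]

Answer: M ≅ ℤ^1 ⊕ ℤ/2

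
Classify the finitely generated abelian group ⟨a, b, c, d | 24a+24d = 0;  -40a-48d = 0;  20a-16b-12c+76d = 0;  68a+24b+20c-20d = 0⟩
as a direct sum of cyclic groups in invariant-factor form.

rank_ℚ(R)=4; free=4−4=0
SNF(R) diag = [4, 8, 8, 24] → torsion [4, 8, 8, 24]

Answer: M ≅ ℤ/4 ⊕ ℤ/8 ⊕ ℤ/8 ⊕ ℤ/24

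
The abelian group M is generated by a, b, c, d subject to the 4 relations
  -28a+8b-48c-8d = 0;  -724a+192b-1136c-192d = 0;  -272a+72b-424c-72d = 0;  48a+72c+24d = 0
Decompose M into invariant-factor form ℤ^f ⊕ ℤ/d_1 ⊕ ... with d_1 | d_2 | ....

Answer: M ≅ ℤ/4 ⊕ ℤ/8 ⊕ ℤ/24 ⊕ ℤ/24

Derivation:
rank_ℚ(R)=4; free=4−4=0
SNF(R) diag = [4, 8, 24, 24] → torsion [4, 8, 24, 24]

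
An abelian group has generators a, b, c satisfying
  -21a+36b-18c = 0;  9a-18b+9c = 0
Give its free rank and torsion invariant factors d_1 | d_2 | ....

Answer: M ≅ ℤ^1 ⊕ ℤ/3 ⊕ ℤ/9

Derivation:
rank_ℚ(R)=2; free=3−2=1
SNF(R) diag = [3, 9] → torsion [3, 9]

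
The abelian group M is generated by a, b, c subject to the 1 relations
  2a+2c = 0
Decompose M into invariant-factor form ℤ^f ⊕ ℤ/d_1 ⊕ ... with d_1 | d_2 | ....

Answer: M ≅ ℤ^2 ⊕ ℤ/2

Derivation:
rank_ℚ(R)=1; free=3−1=2
SNF(R) diag = [2] → torsion [2]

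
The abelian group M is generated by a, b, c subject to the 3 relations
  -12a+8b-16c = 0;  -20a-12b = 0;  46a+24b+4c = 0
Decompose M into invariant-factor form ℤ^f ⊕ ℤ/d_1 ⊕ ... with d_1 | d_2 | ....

rank_ℚ(R)=3; free=3−3=0
SNF(R) diag = [2, 4, 8] → torsion [2, 4, 8]

Answer: M ≅ ℤ/2 ⊕ ℤ/4 ⊕ ℤ/8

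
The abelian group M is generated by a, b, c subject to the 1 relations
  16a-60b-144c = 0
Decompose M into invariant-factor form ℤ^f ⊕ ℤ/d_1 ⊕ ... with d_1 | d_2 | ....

rank_ℚ(R)=1; free=3−1=2
SNF(R) diag = [4] → torsion [4]

Answer: M ≅ ℤ^2 ⊕ ℤ/4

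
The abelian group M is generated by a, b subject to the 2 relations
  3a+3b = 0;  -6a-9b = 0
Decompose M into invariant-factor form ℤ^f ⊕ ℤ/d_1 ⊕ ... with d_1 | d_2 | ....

rank_ℚ(R)=2; free=2−2=0
SNF(R) diag = [3, 3] → torsion [3, 3]

Answer: M ≅ ℤ/3 ⊕ ℤ/3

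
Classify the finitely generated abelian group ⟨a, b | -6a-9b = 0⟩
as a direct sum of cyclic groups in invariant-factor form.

Answer: M ≅ ℤ^1 ⊕ ℤ/3

Derivation:
rank_ℚ(R)=1; free=2−1=1
SNF(R) diag = [3] → torsion [3]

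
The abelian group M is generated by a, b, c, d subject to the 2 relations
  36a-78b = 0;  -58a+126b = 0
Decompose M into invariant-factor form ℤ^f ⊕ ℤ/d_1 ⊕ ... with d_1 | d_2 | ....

Answer: M ≅ ℤ^2 ⊕ ℤ/2 ⊕ ℤ/6

Derivation:
rank_ℚ(R)=2; free=4−2=2
SNF(R) diag = [2, 6] → torsion [2, 6]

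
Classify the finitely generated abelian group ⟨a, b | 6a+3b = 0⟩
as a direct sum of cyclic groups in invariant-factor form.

Answer: M ≅ ℤ^1 ⊕ ℤ/3

Derivation:
rank_ℚ(R)=1; free=2−1=1
SNF(R) diag = [3] → torsion [3]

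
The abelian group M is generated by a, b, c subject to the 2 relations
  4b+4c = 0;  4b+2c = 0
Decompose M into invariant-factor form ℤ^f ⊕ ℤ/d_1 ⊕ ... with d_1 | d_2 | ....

Answer: M ≅ ℤ^1 ⊕ ℤ/2 ⊕ ℤ/4

Derivation:
rank_ℚ(R)=2; free=3−2=1
SNF(R) diag = [2, 4] → torsion [2, 4]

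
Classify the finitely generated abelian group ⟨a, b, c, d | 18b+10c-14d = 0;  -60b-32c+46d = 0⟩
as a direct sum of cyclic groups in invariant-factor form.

rank_ℚ(R)=2; free=4−2=2
SNF(R) diag = [2, 6] → torsion [2, 6]

Answer: M ≅ ℤ^2 ⊕ ℤ/2 ⊕ ℤ/6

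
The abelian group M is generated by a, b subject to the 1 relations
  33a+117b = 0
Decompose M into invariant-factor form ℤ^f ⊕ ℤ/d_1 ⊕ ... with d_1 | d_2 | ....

rank_ℚ(R)=1; free=2−1=1
SNF(R) diag = [3] → torsion [3]

Answer: M ≅ ℤ^1 ⊕ ℤ/3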